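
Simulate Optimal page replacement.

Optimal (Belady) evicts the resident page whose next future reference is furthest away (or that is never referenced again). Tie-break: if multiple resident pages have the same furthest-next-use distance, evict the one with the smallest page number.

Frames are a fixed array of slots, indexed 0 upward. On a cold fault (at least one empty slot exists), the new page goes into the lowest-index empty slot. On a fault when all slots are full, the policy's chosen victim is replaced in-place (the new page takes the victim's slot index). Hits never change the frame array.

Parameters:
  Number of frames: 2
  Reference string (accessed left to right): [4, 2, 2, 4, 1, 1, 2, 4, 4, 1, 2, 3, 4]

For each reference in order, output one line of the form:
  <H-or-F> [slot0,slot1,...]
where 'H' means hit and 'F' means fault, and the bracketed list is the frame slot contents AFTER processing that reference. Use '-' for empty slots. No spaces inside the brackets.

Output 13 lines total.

F [4,-]
F [4,2]
H [4,2]
H [4,2]
F [1,2]
H [1,2]
H [1,2]
F [1,4]
H [1,4]
H [1,4]
F [2,4]
F [3,4]
H [3,4]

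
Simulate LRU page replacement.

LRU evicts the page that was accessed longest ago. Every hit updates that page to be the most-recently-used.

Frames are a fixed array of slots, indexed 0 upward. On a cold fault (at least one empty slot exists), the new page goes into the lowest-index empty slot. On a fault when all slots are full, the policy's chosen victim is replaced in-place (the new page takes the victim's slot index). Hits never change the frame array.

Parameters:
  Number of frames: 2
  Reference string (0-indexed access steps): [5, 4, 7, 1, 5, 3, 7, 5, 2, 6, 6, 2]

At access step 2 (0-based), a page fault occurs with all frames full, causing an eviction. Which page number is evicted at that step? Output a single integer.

Answer: 5

Derivation:
Step 0: ref 5 -> FAULT, frames=[5,-]
Step 1: ref 4 -> FAULT, frames=[5,4]
Step 2: ref 7 -> FAULT, evict 5, frames=[7,4]
At step 2: evicted page 5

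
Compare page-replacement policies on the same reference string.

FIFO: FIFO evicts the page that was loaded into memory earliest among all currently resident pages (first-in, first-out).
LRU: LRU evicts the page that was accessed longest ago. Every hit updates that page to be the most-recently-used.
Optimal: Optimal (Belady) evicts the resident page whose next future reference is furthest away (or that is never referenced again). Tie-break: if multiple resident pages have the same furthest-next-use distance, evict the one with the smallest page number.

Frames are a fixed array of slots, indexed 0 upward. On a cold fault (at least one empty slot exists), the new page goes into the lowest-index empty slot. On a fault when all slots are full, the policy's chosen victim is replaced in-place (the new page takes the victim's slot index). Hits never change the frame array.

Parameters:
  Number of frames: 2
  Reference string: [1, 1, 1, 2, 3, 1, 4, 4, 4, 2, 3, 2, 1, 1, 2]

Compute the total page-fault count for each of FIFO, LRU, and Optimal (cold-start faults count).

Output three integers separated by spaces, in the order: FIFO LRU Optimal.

Answer: 9 8 6

Derivation:
--- FIFO ---
  step 0: ref 1 -> FAULT, frames=[1,-] (faults so far: 1)
  step 1: ref 1 -> HIT, frames=[1,-] (faults so far: 1)
  step 2: ref 1 -> HIT, frames=[1,-] (faults so far: 1)
  step 3: ref 2 -> FAULT, frames=[1,2] (faults so far: 2)
  step 4: ref 3 -> FAULT, evict 1, frames=[3,2] (faults so far: 3)
  step 5: ref 1 -> FAULT, evict 2, frames=[3,1] (faults so far: 4)
  step 6: ref 4 -> FAULT, evict 3, frames=[4,1] (faults so far: 5)
  step 7: ref 4 -> HIT, frames=[4,1] (faults so far: 5)
  step 8: ref 4 -> HIT, frames=[4,1] (faults so far: 5)
  step 9: ref 2 -> FAULT, evict 1, frames=[4,2] (faults so far: 6)
  step 10: ref 3 -> FAULT, evict 4, frames=[3,2] (faults so far: 7)
  step 11: ref 2 -> HIT, frames=[3,2] (faults so far: 7)
  step 12: ref 1 -> FAULT, evict 2, frames=[3,1] (faults so far: 8)
  step 13: ref 1 -> HIT, frames=[3,1] (faults so far: 8)
  step 14: ref 2 -> FAULT, evict 3, frames=[2,1] (faults so far: 9)
  FIFO total faults: 9
--- LRU ---
  step 0: ref 1 -> FAULT, frames=[1,-] (faults so far: 1)
  step 1: ref 1 -> HIT, frames=[1,-] (faults so far: 1)
  step 2: ref 1 -> HIT, frames=[1,-] (faults so far: 1)
  step 3: ref 2 -> FAULT, frames=[1,2] (faults so far: 2)
  step 4: ref 3 -> FAULT, evict 1, frames=[3,2] (faults so far: 3)
  step 5: ref 1 -> FAULT, evict 2, frames=[3,1] (faults so far: 4)
  step 6: ref 4 -> FAULT, evict 3, frames=[4,1] (faults so far: 5)
  step 7: ref 4 -> HIT, frames=[4,1] (faults so far: 5)
  step 8: ref 4 -> HIT, frames=[4,1] (faults so far: 5)
  step 9: ref 2 -> FAULT, evict 1, frames=[4,2] (faults so far: 6)
  step 10: ref 3 -> FAULT, evict 4, frames=[3,2] (faults so far: 7)
  step 11: ref 2 -> HIT, frames=[3,2] (faults so far: 7)
  step 12: ref 1 -> FAULT, evict 3, frames=[1,2] (faults so far: 8)
  step 13: ref 1 -> HIT, frames=[1,2] (faults so far: 8)
  step 14: ref 2 -> HIT, frames=[1,2] (faults so far: 8)
  LRU total faults: 8
--- Optimal ---
  step 0: ref 1 -> FAULT, frames=[1,-] (faults so far: 1)
  step 1: ref 1 -> HIT, frames=[1,-] (faults so far: 1)
  step 2: ref 1 -> HIT, frames=[1,-] (faults so far: 1)
  step 3: ref 2 -> FAULT, frames=[1,2] (faults so far: 2)
  step 4: ref 3 -> FAULT, evict 2, frames=[1,3] (faults so far: 3)
  step 5: ref 1 -> HIT, frames=[1,3] (faults so far: 3)
  step 6: ref 4 -> FAULT, evict 1, frames=[4,3] (faults so far: 4)
  step 7: ref 4 -> HIT, frames=[4,3] (faults so far: 4)
  step 8: ref 4 -> HIT, frames=[4,3] (faults so far: 4)
  step 9: ref 2 -> FAULT, evict 4, frames=[2,3] (faults so far: 5)
  step 10: ref 3 -> HIT, frames=[2,3] (faults so far: 5)
  step 11: ref 2 -> HIT, frames=[2,3] (faults so far: 5)
  step 12: ref 1 -> FAULT, evict 3, frames=[2,1] (faults so far: 6)
  step 13: ref 1 -> HIT, frames=[2,1] (faults so far: 6)
  step 14: ref 2 -> HIT, frames=[2,1] (faults so far: 6)
  Optimal total faults: 6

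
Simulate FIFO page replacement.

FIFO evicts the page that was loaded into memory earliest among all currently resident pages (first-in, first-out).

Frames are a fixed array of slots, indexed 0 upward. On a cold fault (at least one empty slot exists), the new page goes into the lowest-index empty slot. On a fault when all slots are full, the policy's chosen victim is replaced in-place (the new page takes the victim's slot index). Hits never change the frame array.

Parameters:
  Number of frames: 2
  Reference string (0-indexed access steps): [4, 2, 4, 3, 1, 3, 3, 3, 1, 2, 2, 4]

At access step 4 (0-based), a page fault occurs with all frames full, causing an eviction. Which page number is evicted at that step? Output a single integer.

Answer: 2

Derivation:
Step 0: ref 4 -> FAULT, frames=[4,-]
Step 1: ref 2 -> FAULT, frames=[4,2]
Step 2: ref 4 -> HIT, frames=[4,2]
Step 3: ref 3 -> FAULT, evict 4, frames=[3,2]
Step 4: ref 1 -> FAULT, evict 2, frames=[3,1]
At step 4: evicted page 2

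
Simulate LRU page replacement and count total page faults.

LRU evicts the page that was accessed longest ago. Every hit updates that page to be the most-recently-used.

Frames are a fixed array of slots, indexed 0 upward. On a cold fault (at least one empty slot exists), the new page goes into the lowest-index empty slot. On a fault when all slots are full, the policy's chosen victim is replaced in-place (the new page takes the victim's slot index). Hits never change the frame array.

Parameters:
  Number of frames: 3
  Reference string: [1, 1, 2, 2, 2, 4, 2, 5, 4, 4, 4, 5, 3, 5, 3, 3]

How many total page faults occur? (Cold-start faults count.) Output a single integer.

Answer: 5

Derivation:
Step 0: ref 1 → FAULT, frames=[1,-,-]
Step 1: ref 1 → HIT, frames=[1,-,-]
Step 2: ref 2 → FAULT, frames=[1,2,-]
Step 3: ref 2 → HIT, frames=[1,2,-]
Step 4: ref 2 → HIT, frames=[1,2,-]
Step 5: ref 4 → FAULT, frames=[1,2,4]
Step 6: ref 2 → HIT, frames=[1,2,4]
Step 7: ref 5 → FAULT (evict 1), frames=[5,2,4]
Step 8: ref 4 → HIT, frames=[5,2,4]
Step 9: ref 4 → HIT, frames=[5,2,4]
Step 10: ref 4 → HIT, frames=[5,2,4]
Step 11: ref 5 → HIT, frames=[5,2,4]
Step 12: ref 3 → FAULT (evict 2), frames=[5,3,4]
Step 13: ref 5 → HIT, frames=[5,3,4]
Step 14: ref 3 → HIT, frames=[5,3,4]
Step 15: ref 3 → HIT, frames=[5,3,4]
Total faults: 5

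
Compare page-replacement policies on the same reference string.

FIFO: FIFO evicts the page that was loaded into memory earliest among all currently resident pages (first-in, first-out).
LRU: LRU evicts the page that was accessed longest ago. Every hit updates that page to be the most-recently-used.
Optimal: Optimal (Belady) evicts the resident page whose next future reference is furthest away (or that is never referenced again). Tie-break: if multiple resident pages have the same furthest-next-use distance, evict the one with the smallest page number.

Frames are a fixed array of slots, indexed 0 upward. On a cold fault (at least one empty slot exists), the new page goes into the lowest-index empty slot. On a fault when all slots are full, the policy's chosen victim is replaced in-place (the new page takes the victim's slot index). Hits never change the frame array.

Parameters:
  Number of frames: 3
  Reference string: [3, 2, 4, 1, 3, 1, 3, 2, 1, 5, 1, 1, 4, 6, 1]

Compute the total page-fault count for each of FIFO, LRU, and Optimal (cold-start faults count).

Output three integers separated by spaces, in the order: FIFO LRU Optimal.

Answer: 10 9 7

Derivation:
--- FIFO ---
  step 0: ref 3 -> FAULT, frames=[3,-,-] (faults so far: 1)
  step 1: ref 2 -> FAULT, frames=[3,2,-] (faults so far: 2)
  step 2: ref 4 -> FAULT, frames=[3,2,4] (faults so far: 3)
  step 3: ref 1 -> FAULT, evict 3, frames=[1,2,4] (faults so far: 4)
  step 4: ref 3 -> FAULT, evict 2, frames=[1,3,4] (faults so far: 5)
  step 5: ref 1 -> HIT, frames=[1,3,4] (faults so far: 5)
  step 6: ref 3 -> HIT, frames=[1,3,4] (faults so far: 5)
  step 7: ref 2 -> FAULT, evict 4, frames=[1,3,2] (faults so far: 6)
  step 8: ref 1 -> HIT, frames=[1,3,2] (faults so far: 6)
  step 9: ref 5 -> FAULT, evict 1, frames=[5,3,2] (faults so far: 7)
  step 10: ref 1 -> FAULT, evict 3, frames=[5,1,2] (faults so far: 8)
  step 11: ref 1 -> HIT, frames=[5,1,2] (faults so far: 8)
  step 12: ref 4 -> FAULT, evict 2, frames=[5,1,4] (faults so far: 9)
  step 13: ref 6 -> FAULT, evict 5, frames=[6,1,4] (faults so far: 10)
  step 14: ref 1 -> HIT, frames=[6,1,4] (faults so far: 10)
  FIFO total faults: 10
--- LRU ---
  step 0: ref 3 -> FAULT, frames=[3,-,-] (faults so far: 1)
  step 1: ref 2 -> FAULT, frames=[3,2,-] (faults so far: 2)
  step 2: ref 4 -> FAULT, frames=[3,2,4] (faults so far: 3)
  step 3: ref 1 -> FAULT, evict 3, frames=[1,2,4] (faults so far: 4)
  step 4: ref 3 -> FAULT, evict 2, frames=[1,3,4] (faults so far: 5)
  step 5: ref 1 -> HIT, frames=[1,3,4] (faults so far: 5)
  step 6: ref 3 -> HIT, frames=[1,3,4] (faults so far: 5)
  step 7: ref 2 -> FAULT, evict 4, frames=[1,3,2] (faults so far: 6)
  step 8: ref 1 -> HIT, frames=[1,3,2] (faults so far: 6)
  step 9: ref 5 -> FAULT, evict 3, frames=[1,5,2] (faults so far: 7)
  step 10: ref 1 -> HIT, frames=[1,5,2] (faults so far: 7)
  step 11: ref 1 -> HIT, frames=[1,5,2] (faults so far: 7)
  step 12: ref 4 -> FAULT, evict 2, frames=[1,5,4] (faults so far: 8)
  step 13: ref 6 -> FAULT, evict 5, frames=[1,6,4] (faults so far: 9)
  step 14: ref 1 -> HIT, frames=[1,6,4] (faults so far: 9)
  LRU total faults: 9
--- Optimal ---
  step 0: ref 3 -> FAULT, frames=[3,-,-] (faults so far: 1)
  step 1: ref 2 -> FAULT, frames=[3,2,-] (faults so far: 2)
  step 2: ref 4 -> FAULT, frames=[3,2,4] (faults so far: 3)
  step 3: ref 1 -> FAULT, evict 4, frames=[3,2,1] (faults so far: 4)
  step 4: ref 3 -> HIT, frames=[3,2,1] (faults so far: 4)
  step 5: ref 1 -> HIT, frames=[3,2,1] (faults so far: 4)
  step 6: ref 3 -> HIT, frames=[3,2,1] (faults so far: 4)
  step 7: ref 2 -> HIT, frames=[3,2,1] (faults so far: 4)
  step 8: ref 1 -> HIT, frames=[3,2,1] (faults so far: 4)
  step 9: ref 5 -> FAULT, evict 2, frames=[3,5,1] (faults so far: 5)
  step 10: ref 1 -> HIT, frames=[3,5,1] (faults so far: 5)
  step 11: ref 1 -> HIT, frames=[3,5,1] (faults so far: 5)
  step 12: ref 4 -> FAULT, evict 3, frames=[4,5,1] (faults so far: 6)
  step 13: ref 6 -> FAULT, evict 4, frames=[6,5,1] (faults so far: 7)
  step 14: ref 1 -> HIT, frames=[6,5,1] (faults so far: 7)
  Optimal total faults: 7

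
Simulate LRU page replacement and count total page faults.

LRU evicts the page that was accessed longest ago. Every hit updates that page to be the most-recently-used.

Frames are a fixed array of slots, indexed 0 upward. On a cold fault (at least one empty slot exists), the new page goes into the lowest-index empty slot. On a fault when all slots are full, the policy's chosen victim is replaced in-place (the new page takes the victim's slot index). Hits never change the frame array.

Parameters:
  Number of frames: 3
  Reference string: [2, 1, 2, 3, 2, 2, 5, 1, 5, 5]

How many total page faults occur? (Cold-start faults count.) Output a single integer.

Step 0: ref 2 → FAULT, frames=[2,-,-]
Step 1: ref 1 → FAULT, frames=[2,1,-]
Step 2: ref 2 → HIT, frames=[2,1,-]
Step 3: ref 3 → FAULT, frames=[2,1,3]
Step 4: ref 2 → HIT, frames=[2,1,3]
Step 5: ref 2 → HIT, frames=[2,1,3]
Step 6: ref 5 → FAULT (evict 1), frames=[2,5,3]
Step 7: ref 1 → FAULT (evict 3), frames=[2,5,1]
Step 8: ref 5 → HIT, frames=[2,5,1]
Step 9: ref 5 → HIT, frames=[2,5,1]
Total faults: 5

Answer: 5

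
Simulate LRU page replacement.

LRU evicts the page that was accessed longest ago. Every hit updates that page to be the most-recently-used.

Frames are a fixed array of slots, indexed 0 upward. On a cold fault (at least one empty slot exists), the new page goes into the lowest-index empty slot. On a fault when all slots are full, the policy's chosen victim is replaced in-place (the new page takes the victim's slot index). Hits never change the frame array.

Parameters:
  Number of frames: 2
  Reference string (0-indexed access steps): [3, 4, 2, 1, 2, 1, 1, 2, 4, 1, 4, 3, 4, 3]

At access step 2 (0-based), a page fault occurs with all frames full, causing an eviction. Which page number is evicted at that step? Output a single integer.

Answer: 3

Derivation:
Step 0: ref 3 -> FAULT, frames=[3,-]
Step 1: ref 4 -> FAULT, frames=[3,4]
Step 2: ref 2 -> FAULT, evict 3, frames=[2,4]
At step 2: evicted page 3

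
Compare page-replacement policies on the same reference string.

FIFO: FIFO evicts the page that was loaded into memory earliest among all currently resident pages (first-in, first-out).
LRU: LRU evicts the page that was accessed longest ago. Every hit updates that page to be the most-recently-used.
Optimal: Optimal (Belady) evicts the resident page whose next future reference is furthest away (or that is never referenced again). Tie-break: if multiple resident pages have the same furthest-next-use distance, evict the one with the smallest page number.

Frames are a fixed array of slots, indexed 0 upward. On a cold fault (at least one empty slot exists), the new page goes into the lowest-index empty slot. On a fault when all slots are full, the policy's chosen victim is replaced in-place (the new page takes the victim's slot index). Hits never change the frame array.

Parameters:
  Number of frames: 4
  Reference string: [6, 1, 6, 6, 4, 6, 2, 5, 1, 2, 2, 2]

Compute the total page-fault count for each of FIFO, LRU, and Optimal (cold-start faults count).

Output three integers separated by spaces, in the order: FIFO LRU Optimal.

Answer: 5 6 5

Derivation:
--- FIFO ---
  step 0: ref 6 -> FAULT, frames=[6,-,-,-] (faults so far: 1)
  step 1: ref 1 -> FAULT, frames=[6,1,-,-] (faults so far: 2)
  step 2: ref 6 -> HIT, frames=[6,1,-,-] (faults so far: 2)
  step 3: ref 6 -> HIT, frames=[6,1,-,-] (faults so far: 2)
  step 4: ref 4 -> FAULT, frames=[6,1,4,-] (faults so far: 3)
  step 5: ref 6 -> HIT, frames=[6,1,4,-] (faults so far: 3)
  step 6: ref 2 -> FAULT, frames=[6,1,4,2] (faults so far: 4)
  step 7: ref 5 -> FAULT, evict 6, frames=[5,1,4,2] (faults so far: 5)
  step 8: ref 1 -> HIT, frames=[5,1,4,2] (faults so far: 5)
  step 9: ref 2 -> HIT, frames=[5,1,4,2] (faults so far: 5)
  step 10: ref 2 -> HIT, frames=[5,1,4,2] (faults so far: 5)
  step 11: ref 2 -> HIT, frames=[5,1,4,2] (faults so far: 5)
  FIFO total faults: 5
--- LRU ---
  step 0: ref 6 -> FAULT, frames=[6,-,-,-] (faults so far: 1)
  step 1: ref 1 -> FAULT, frames=[6,1,-,-] (faults so far: 2)
  step 2: ref 6 -> HIT, frames=[6,1,-,-] (faults so far: 2)
  step 3: ref 6 -> HIT, frames=[6,1,-,-] (faults so far: 2)
  step 4: ref 4 -> FAULT, frames=[6,1,4,-] (faults so far: 3)
  step 5: ref 6 -> HIT, frames=[6,1,4,-] (faults so far: 3)
  step 6: ref 2 -> FAULT, frames=[6,1,4,2] (faults so far: 4)
  step 7: ref 5 -> FAULT, evict 1, frames=[6,5,4,2] (faults so far: 5)
  step 8: ref 1 -> FAULT, evict 4, frames=[6,5,1,2] (faults so far: 6)
  step 9: ref 2 -> HIT, frames=[6,5,1,2] (faults so far: 6)
  step 10: ref 2 -> HIT, frames=[6,5,1,2] (faults so far: 6)
  step 11: ref 2 -> HIT, frames=[6,5,1,2] (faults so far: 6)
  LRU total faults: 6
--- Optimal ---
  step 0: ref 6 -> FAULT, frames=[6,-,-,-] (faults so far: 1)
  step 1: ref 1 -> FAULT, frames=[6,1,-,-] (faults so far: 2)
  step 2: ref 6 -> HIT, frames=[6,1,-,-] (faults so far: 2)
  step 3: ref 6 -> HIT, frames=[6,1,-,-] (faults so far: 2)
  step 4: ref 4 -> FAULT, frames=[6,1,4,-] (faults so far: 3)
  step 5: ref 6 -> HIT, frames=[6,1,4,-] (faults so far: 3)
  step 6: ref 2 -> FAULT, frames=[6,1,4,2] (faults so far: 4)
  step 7: ref 5 -> FAULT, evict 4, frames=[6,1,5,2] (faults so far: 5)
  step 8: ref 1 -> HIT, frames=[6,1,5,2] (faults so far: 5)
  step 9: ref 2 -> HIT, frames=[6,1,5,2] (faults so far: 5)
  step 10: ref 2 -> HIT, frames=[6,1,5,2] (faults so far: 5)
  step 11: ref 2 -> HIT, frames=[6,1,5,2] (faults so far: 5)
  Optimal total faults: 5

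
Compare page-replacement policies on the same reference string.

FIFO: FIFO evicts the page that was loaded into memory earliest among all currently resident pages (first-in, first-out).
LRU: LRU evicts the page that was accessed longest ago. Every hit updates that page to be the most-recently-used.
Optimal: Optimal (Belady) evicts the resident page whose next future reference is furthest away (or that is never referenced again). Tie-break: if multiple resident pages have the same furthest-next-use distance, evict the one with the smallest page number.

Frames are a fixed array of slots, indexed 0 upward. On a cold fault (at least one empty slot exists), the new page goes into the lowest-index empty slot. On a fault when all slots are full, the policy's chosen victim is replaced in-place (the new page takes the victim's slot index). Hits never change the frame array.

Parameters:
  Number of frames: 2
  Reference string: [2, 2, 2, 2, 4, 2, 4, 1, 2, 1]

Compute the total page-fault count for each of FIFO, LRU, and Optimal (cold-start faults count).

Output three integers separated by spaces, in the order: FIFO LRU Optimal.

--- FIFO ---
  step 0: ref 2 -> FAULT, frames=[2,-] (faults so far: 1)
  step 1: ref 2 -> HIT, frames=[2,-] (faults so far: 1)
  step 2: ref 2 -> HIT, frames=[2,-] (faults so far: 1)
  step 3: ref 2 -> HIT, frames=[2,-] (faults so far: 1)
  step 4: ref 4 -> FAULT, frames=[2,4] (faults so far: 2)
  step 5: ref 2 -> HIT, frames=[2,4] (faults so far: 2)
  step 6: ref 4 -> HIT, frames=[2,4] (faults so far: 2)
  step 7: ref 1 -> FAULT, evict 2, frames=[1,4] (faults so far: 3)
  step 8: ref 2 -> FAULT, evict 4, frames=[1,2] (faults so far: 4)
  step 9: ref 1 -> HIT, frames=[1,2] (faults so far: 4)
  FIFO total faults: 4
--- LRU ---
  step 0: ref 2 -> FAULT, frames=[2,-] (faults so far: 1)
  step 1: ref 2 -> HIT, frames=[2,-] (faults so far: 1)
  step 2: ref 2 -> HIT, frames=[2,-] (faults so far: 1)
  step 3: ref 2 -> HIT, frames=[2,-] (faults so far: 1)
  step 4: ref 4 -> FAULT, frames=[2,4] (faults so far: 2)
  step 5: ref 2 -> HIT, frames=[2,4] (faults so far: 2)
  step 6: ref 4 -> HIT, frames=[2,4] (faults so far: 2)
  step 7: ref 1 -> FAULT, evict 2, frames=[1,4] (faults so far: 3)
  step 8: ref 2 -> FAULT, evict 4, frames=[1,2] (faults so far: 4)
  step 9: ref 1 -> HIT, frames=[1,2] (faults so far: 4)
  LRU total faults: 4
--- Optimal ---
  step 0: ref 2 -> FAULT, frames=[2,-] (faults so far: 1)
  step 1: ref 2 -> HIT, frames=[2,-] (faults so far: 1)
  step 2: ref 2 -> HIT, frames=[2,-] (faults so far: 1)
  step 3: ref 2 -> HIT, frames=[2,-] (faults so far: 1)
  step 4: ref 4 -> FAULT, frames=[2,4] (faults so far: 2)
  step 5: ref 2 -> HIT, frames=[2,4] (faults so far: 2)
  step 6: ref 4 -> HIT, frames=[2,4] (faults so far: 2)
  step 7: ref 1 -> FAULT, evict 4, frames=[2,1] (faults so far: 3)
  step 8: ref 2 -> HIT, frames=[2,1] (faults so far: 3)
  step 9: ref 1 -> HIT, frames=[2,1] (faults so far: 3)
  Optimal total faults: 3

Answer: 4 4 3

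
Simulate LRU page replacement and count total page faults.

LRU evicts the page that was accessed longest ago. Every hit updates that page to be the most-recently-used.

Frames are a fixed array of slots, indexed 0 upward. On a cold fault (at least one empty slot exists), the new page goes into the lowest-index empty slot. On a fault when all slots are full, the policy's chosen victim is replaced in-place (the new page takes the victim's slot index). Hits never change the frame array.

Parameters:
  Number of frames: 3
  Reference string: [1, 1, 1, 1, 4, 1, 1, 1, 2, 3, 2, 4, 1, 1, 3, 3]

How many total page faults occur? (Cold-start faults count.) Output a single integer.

Answer: 7

Derivation:
Step 0: ref 1 → FAULT, frames=[1,-,-]
Step 1: ref 1 → HIT, frames=[1,-,-]
Step 2: ref 1 → HIT, frames=[1,-,-]
Step 3: ref 1 → HIT, frames=[1,-,-]
Step 4: ref 4 → FAULT, frames=[1,4,-]
Step 5: ref 1 → HIT, frames=[1,4,-]
Step 6: ref 1 → HIT, frames=[1,4,-]
Step 7: ref 1 → HIT, frames=[1,4,-]
Step 8: ref 2 → FAULT, frames=[1,4,2]
Step 9: ref 3 → FAULT (evict 4), frames=[1,3,2]
Step 10: ref 2 → HIT, frames=[1,3,2]
Step 11: ref 4 → FAULT (evict 1), frames=[4,3,2]
Step 12: ref 1 → FAULT (evict 3), frames=[4,1,2]
Step 13: ref 1 → HIT, frames=[4,1,2]
Step 14: ref 3 → FAULT (evict 2), frames=[4,1,3]
Step 15: ref 3 → HIT, frames=[4,1,3]
Total faults: 7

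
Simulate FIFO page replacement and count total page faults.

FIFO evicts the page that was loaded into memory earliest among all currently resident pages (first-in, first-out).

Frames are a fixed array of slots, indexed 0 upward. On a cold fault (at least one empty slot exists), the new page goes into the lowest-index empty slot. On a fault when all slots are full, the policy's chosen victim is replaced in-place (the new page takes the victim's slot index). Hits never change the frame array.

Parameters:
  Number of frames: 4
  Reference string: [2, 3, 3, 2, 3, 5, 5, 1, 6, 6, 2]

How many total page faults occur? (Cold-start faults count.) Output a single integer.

Answer: 6

Derivation:
Step 0: ref 2 → FAULT, frames=[2,-,-,-]
Step 1: ref 3 → FAULT, frames=[2,3,-,-]
Step 2: ref 3 → HIT, frames=[2,3,-,-]
Step 3: ref 2 → HIT, frames=[2,3,-,-]
Step 4: ref 3 → HIT, frames=[2,3,-,-]
Step 5: ref 5 → FAULT, frames=[2,3,5,-]
Step 6: ref 5 → HIT, frames=[2,3,5,-]
Step 7: ref 1 → FAULT, frames=[2,3,5,1]
Step 8: ref 6 → FAULT (evict 2), frames=[6,3,5,1]
Step 9: ref 6 → HIT, frames=[6,3,5,1]
Step 10: ref 2 → FAULT (evict 3), frames=[6,2,5,1]
Total faults: 6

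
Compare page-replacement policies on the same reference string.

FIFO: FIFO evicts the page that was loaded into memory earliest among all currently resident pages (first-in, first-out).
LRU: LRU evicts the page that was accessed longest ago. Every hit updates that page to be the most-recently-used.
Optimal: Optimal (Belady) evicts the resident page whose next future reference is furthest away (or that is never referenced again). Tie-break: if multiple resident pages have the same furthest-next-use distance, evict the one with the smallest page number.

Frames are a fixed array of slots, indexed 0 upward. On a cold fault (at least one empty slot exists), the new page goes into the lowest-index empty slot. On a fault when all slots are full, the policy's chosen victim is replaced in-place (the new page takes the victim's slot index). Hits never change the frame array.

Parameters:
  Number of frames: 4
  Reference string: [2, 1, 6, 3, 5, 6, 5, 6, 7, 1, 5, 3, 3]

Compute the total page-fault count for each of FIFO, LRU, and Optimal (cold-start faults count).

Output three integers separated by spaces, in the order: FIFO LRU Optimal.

--- FIFO ---
  step 0: ref 2 -> FAULT, frames=[2,-,-,-] (faults so far: 1)
  step 1: ref 1 -> FAULT, frames=[2,1,-,-] (faults so far: 2)
  step 2: ref 6 -> FAULT, frames=[2,1,6,-] (faults so far: 3)
  step 3: ref 3 -> FAULT, frames=[2,1,6,3] (faults so far: 4)
  step 4: ref 5 -> FAULT, evict 2, frames=[5,1,6,3] (faults so far: 5)
  step 5: ref 6 -> HIT, frames=[5,1,6,3] (faults so far: 5)
  step 6: ref 5 -> HIT, frames=[5,1,6,3] (faults so far: 5)
  step 7: ref 6 -> HIT, frames=[5,1,6,3] (faults so far: 5)
  step 8: ref 7 -> FAULT, evict 1, frames=[5,7,6,3] (faults so far: 6)
  step 9: ref 1 -> FAULT, evict 6, frames=[5,7,1,3] (faults so far: 7)
  step 10: ref 5 -> HIT, frames=[5,7,1,3] (faults so far: 7)
  step 11: ref 3 -> HIT, frames=[5,7,1,3] (faults so far: 7)
  step 12: ref 3 -> HIT, frames=[5,7,1,3] (faults so far: 7)
  FIFO total faults: 7
--- LRU ---
  step 0: ref 2 -> FAULT, frames=[2,-,-,-] (faults so far: 1)
  step 1: ref 1 -> FAULT, frames=[2,1,-,-] (faults so far: 2)
  step 2: ref 6 -> FAULT, frames=[2,1,6,-] (faults so far: 3)
  step 3: ref 3 -> FAULT, frames=[2,1,6,3] (faults so far: 4)
  step 4: ref 5 -> FAULT, evict 2, frames=[5,1,6,3] (faults so far: 5)
  step 5: ref 6 -> HIT, frames=[5,1,6,3] (faults so far: 5)
  step 6: ref 5 -> HIT, frames=[5,1,6,3] (faults so far: 5)
  step 7: ref 6 -> HIT, frames=[5,1,6,3] (faults so far: 5)
  step 8: ref 7 -> FAULT, evict 1, frames=[5,7,6,3] (faults so far: 6)
  step 9: ref 1 -> FAULT, evict 3, frames=[5,7,6,1] (faults so far: 7)
  step 10: ref 5 -> HIT, frames=[5,7,6,1] (faults so far: 7)
  step 11: ref 3 -> FAULT, evict 6, frames=[5,7,3,1] (faults so far: 8)
  step 12: ref 3 -> HIT, frames=[5,7,3,1] (faults so far: 8)
  LRU total faults: 8
--- Optimal ---
  step 0: ref 2 -> FAULT, frames=[2,-,-,-] (faults so far: 1)
  step 1: ref 1 -> FAULT, frames=[2,1,-,-] (faults so far: 2)
  step 2: ref 6 -> FAULT, frames=[2,1,6,-] (faults so far: 3)
  step 3: ref 3 -> FAULT, frames=[2,1,6,3] (faults so far: 4)
  step 4: ref 5 -> FAULT, evict 2, frames=[5,1,6,3] (faults so far: 5)
  step 5: ref 6 -> HIT, frames=[5,1,6,3] (faults so far: 5)
  step 6: ref 5 -> HIT, frames=[5,1,6,3] (faults so far: 5)
  step 7: ref 6 -> HIT, frames=[5,1,6,3] (faults so far: 5)
  step 8: ref 7 -> FAULT, evict 6, frames=[5,1,7,3] (faults so far: 6)
  step 9: ref 1 -> HIT, frames=[5,1,7,3] (faults so far: 6)
  step 10: ref 5 -> HIT, frames=[5,1,7,3] (faults so far: 6)
  step 11: ref 3 -> HIT, frames=[5,1,7,3] (faults so far: 6)
  step 12: ref 3 -> HIT, frames=[5,1,7,3] (faults so far: 6)
  Optimal total faults: 6

Answer: 7 8 6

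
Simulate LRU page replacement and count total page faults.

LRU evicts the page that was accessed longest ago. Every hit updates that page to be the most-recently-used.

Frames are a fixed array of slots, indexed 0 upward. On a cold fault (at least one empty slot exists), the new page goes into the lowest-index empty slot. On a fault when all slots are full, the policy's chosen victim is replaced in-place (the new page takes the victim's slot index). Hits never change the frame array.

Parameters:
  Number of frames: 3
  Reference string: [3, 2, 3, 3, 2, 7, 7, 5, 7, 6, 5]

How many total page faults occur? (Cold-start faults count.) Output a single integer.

Step 0: ref 3 → FAULT, frames=[3,-,-]
Step 1: ref 2 → FAULT, frames=[3,2,-]
Step 2: ref 3 → HIT, frames=[3,2,-]
Step 3: ref 3 → HIT, frames=[3,2,-]
Step 4: ref 2 → HIT, frames=[3,2,-]
Step 5: ref 7 → FAULT, frames=[3,2,7]
Step 6: ref 7 → HIT, frames=[3,2,7]
Step 7: ref 5 → FAULT (evict 3), frames=[5,2,7]
Step 8: ref 7 → HIT, frames=[5,2,7]
Step 9: ref 6 → FAULT (evict 2), frames=[5,6,7]
Step 10: ref 5 → HIT, frames=[5,6,7]
Total faults: 5

Answer: 5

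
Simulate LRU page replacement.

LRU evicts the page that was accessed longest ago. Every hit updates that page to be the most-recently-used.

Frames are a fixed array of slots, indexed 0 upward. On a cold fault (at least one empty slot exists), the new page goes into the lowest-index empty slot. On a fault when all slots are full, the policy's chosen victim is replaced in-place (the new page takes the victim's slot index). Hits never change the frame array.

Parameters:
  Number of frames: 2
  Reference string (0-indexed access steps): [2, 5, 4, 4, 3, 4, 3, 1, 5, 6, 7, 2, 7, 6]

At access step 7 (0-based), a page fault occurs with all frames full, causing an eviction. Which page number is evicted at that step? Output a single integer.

Answer: 4

Derivation:
Step 0: ref 2 -> FAULT, frames=[2,-]
Step 1: ref 5 -> FAULT, frames=[2,5]
Step 2: ref 4 -> FAULT, evict 2, frames=[4,5]
Step 3: ref 4 -> HIT, frames=[4,5]
Step 4: ref 3 -> FAULT, evict 5, frames=[4,3]
Step 5: ref 4 -> HIT, frames=[4,3]
Step 6: ref 3 -> HIT, frames=[4,3]
Step 7: ref 1 -> FAULT, evict 4, frames=[1,3]
At step 7: evicted page 4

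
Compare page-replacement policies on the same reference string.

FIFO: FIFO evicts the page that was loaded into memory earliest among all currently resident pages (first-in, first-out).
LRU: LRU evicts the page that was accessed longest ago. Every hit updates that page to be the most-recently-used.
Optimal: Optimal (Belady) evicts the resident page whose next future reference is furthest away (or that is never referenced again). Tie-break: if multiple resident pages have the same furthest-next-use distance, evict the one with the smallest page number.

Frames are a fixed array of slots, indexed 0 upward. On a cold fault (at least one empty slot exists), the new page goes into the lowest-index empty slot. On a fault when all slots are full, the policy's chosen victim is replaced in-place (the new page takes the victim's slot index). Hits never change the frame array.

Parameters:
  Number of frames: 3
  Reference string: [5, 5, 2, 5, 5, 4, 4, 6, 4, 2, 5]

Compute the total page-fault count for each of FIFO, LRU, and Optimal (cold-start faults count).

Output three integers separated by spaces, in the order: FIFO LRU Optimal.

Answer: 5 6 5

Derivation:
--- FIFO ---
  step 0: ref 5 -> FAULT, frames=[5,-,-] (faults so far: 1)
  step 1: ref 5 -> HIT, frames=[5,-,-] (faults so far: 1)
  step 2: ref 2 -> FAULT, frames=[5,2,-] (faults so far: 2)
  step 3: ref 5 -> HIT, frames=[5,2,-] (faults so far: 2)
  step 4: ref 5 -> HIT, frames=[5,2,-] (faults so far: 2)
  step 5: ref 4 -> FAULT, frames=[5,2,4] (faults so far: 3)
  step 6: ref 4 -> HIT, frames=[5,2,4] (faults so far: 3)
  step 7: ref 6 -> FAULT, evict 5, frames=[6,2,4] (faults so far: 4)
  step 8: ref 4 -> HIT, frames=[6,2,4] (faults so far: 4)
  step 9: ref 2 -> HIT, frames=[6,2,4] (faults so far: 4)
  step 10: ref 5 -> FAULT, evict 2, frames=[6,5,4] (faults so far: 5)
  FIFO total faults: 5
--- LRU ---
  step 0: ref 5 -> FAULT, frames=[5,-,-] (faults so far: 1)
  step 1: ref 5 -> HIT, frames=[5,-,-] (faults so far: 1)
  step 2: ref 2 -> FAULT, frames=[5,2,-] (faults so far: 2)
  step 3: ref 5 -> HIT, frames=[5,2,-] (faults so far: 2)
  step 4: ref 5 -> HIT, frames=[5,2,-] (faults so far: 2)
  step 5: ref 4 -> FAULT, frames=[5,2,4] (faults so far: 3)
  step 6: ref 4 -> HIT, frames=[5,2,4] (faults so far: 3)
  step 7: ref 6 -> FAULT, evict 2, frames=[5,6,4] (faults so far: 4)
  step 8: ref 4 -> HIT, frames=[5,6,4] (faults so far: 4)
  step 9: ref 2 -> FAULT, evict 5, frames=[2,6,4] (faults so far: 5)
  step 10: ref 5 -> FAULT, evict 6, frames=[2,5,4] (faults so far: 6)
  LRU total faults: 6
--- Optimal ---
  step 0: ref 5 -> FAULT, frames=[5,-,-] (faults so far: 1)
  step 1: ref 5 -> HIT, frames=[5,-,-] (faults so far: 1)
  step 2: ref 2 -> FAULT, frames=[5,2,-] (faults so far: 2)
  step 3: ref 5 -> HIT, frames=[5,2,-] (faults so far: 2)
  step 4: ref 5 -> HIT, frames=[5,2,-] (faults so far: 2)
  step 5: ref 4 -> FAULT, frames=[5,2,4] (faults so far: 3)
  step 6: ref 4 -> HIT, frames=[5,2,4] (faults so far: 3)
  step 7: ref 6 -> FAULT, evict 5, frames=[6,2,4] (faults so far: 4)
  step 8: ref 4 -> HIT, frames=[6,2,4] (faults so far: 4)
  step 9: ref 2 -> HIT, frames=[6,2,4] (faults so far: 4)
  step 10: ref 5 -> FAULT, evict 2, frames=[6,5,4] (faults so far: 5)
  Optimal total faults: 5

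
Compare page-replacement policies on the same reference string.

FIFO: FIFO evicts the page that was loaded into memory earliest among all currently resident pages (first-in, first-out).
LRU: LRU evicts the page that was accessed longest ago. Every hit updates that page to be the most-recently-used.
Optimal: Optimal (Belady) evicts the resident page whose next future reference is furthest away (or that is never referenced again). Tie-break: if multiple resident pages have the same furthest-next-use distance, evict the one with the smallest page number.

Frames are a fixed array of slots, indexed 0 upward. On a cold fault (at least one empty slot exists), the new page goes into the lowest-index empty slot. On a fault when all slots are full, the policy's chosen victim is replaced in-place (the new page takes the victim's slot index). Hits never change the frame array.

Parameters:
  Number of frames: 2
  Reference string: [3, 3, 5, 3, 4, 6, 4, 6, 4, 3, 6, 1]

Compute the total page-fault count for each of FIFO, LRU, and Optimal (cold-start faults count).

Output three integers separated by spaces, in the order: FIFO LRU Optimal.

Answer: 6 7 6

Derivation:
--- FIFO ---
  step 0: ref 3 -> FAULT, frames=[3,-] (faults so far: 1)
  step 1: ref 3 -> HIT, frames=[3,-] (faults so far: 1)
  step 2: ref 5 -> FAULT, frames=[3,5] (faults so far: 2)
  step 3: ref 3 -> HIT, frames=[3,5] (faults so far: 2)
  step 4: ref 4 -> FAULT, evict 3, frames=[4,5] (faults so far: 3)
  step 5: ref 6 -> FAULT, evict 5, frames=[4,6] (faults so far: 4)
  step 6: ref 4 -> HIT, frames=[4,6] (faults so far: 4)
  step 7: ref 6 -> HIT, frames=[4,6] (faults so far: 4)
  step 8: ref 4 -> HIT, frames=[4,6] (faults so far: 4)
  step 9: ref 3 -> FAULT, evict 4, frames=[3,6] (faults so far: 5)
  step 10: ref 6 -> HIT, frames=[3,6] (faults so far: 5)
  step 11: ref 1 -> FAULT, evict 6, frames=[3,1] (faults so far: 6)
  FIFO total faults: 6
--- LRU ---
  step 0: ref 3 -> FAULT, frames=[3,-] (faults so far: 1)
  step 1: ref 3 -> HIT, frames=[3,-] (faults so far: 1)
  step 2: ref 5 -> FAULT, frames=[3,5] (faults so far: 2)
  step 3: ref 3 -> HIT, frames=[3,5] (faults so far: 2)
  step 4: ref 4 -> FAULT, evict 5, frames=[3,4] (faults so far: 3)
  step 5: ref 6 -> FAULT, evict 3, frames=[6,4] (faults so far: 4)
  step 6: ref 4 -> HIT, frames=[6,4] (faults so far: 4)
  step 7: ref 6 -> HIT, frames=[6,4] (faults so far: 4)
  step 8: ref 4 -> HIT, frames=[6,4] (faults so far: 4)
  step 9: ref 3 -> FAULT, evict 6, frames=[3,4] (faults so far: 5)
  step 10: ref 6 -> FAULT, evict 4, frames=[3,6] (faults so far: 6)
  step 11: ref 1 -> FAULT, evict 3, frames=[1,6] (faults so far: 7)
  LRU total faults: 7
--- Optimal ---
  step 0: ref 3 -> FAULT, frames=[3,-] (faults so far: 1)
  step 1: ref 3 -> HIT, frames=[3,-] (faults so far: 1)
  step 2: ref 5 -> FAULT, frames=[3,5] (faults so far: 2)
  step 3: ref 3 -> HIT, frames=[3,5] (faults so far: 2)
  step 4: ref 4 -> FAULT, evict 5, frames=[3,4] (faults so far: 3)
  step 5: ref 6 -> FAULT, evict 3, frames=[6,4] (faults so far: 4)
  step 6: ref 4 -> HIT, frames=[6,4] (faults so far: 4)
  step 7: ref 6 -> HIT, frames=[6,4] (faults so far: 4)
  step 8: ref 4 -> HIT, frames=[6,4] (faults so far: 4)
  step 9: ref 3 -> FAULT, evict 4, frames=[6,3] (faults so far: 5)
  step 10: ref 6 -> HIT, frames=[6,3] (faults so far: 5)
  step 11: ref 1 -> FAULT, evict 3, frames=[6,1] (faults so far: 6)
  Optimal total faults: 6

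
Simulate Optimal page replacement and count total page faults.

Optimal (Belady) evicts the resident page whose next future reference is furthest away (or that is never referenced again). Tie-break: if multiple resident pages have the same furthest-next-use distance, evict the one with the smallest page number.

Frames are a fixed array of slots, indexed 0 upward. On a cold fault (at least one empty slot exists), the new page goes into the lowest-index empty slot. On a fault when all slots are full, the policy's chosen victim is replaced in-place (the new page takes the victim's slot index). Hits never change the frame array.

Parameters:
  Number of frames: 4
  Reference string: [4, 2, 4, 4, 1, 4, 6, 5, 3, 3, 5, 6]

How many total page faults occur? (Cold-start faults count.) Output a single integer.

Step 0: ref 4 → FAULT, frames=[4,-,-,-]
Step 1: ref 2 → FAULT, frames=[4,2,-,-]
Step 2: ref 4 → HIT, frames=[4,2,-,-]
Step 3: ref 4 → HIT, frames=[4,2,-,-]
Step 4: ref 1 → FAULT, frames=[4,2,1,-]
Step 5: ref 4 → HIT, frames=[4,2,1,-]
Step 6: ref 6 → FAULT, frames=[4,2,1,6]
Step 7: ref 5 → FAULT (evict 1), frames=[4,2,5,6]
Step 8: ref 3 → FAULT (evict 2), frames=[4,3,5,6]
Step 9: ref 3 → HIT, frames=[4,3,5,6]
Step 10: ref 5 → HIT, frames=[4,3,5,6]
Step 11: ref 6 → HIT, frames=[4,3,5,6]
Total faults: 6

Answer: 6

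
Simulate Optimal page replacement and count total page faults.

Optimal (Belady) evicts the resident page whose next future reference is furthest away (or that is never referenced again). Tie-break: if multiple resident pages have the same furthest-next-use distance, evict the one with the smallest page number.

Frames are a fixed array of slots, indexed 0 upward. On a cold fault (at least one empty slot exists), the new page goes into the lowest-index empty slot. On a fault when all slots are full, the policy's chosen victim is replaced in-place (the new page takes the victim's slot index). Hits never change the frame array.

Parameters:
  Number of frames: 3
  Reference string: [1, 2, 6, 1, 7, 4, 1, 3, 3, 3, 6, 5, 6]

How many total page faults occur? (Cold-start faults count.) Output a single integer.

Answer: 7

Derivation:
Step 0: ref 1 → FAULT, frames=[1,-,-]
Step 1: ref 2 → FAULT, frames=[1,2,-]
Step 2: ref 6 → FAULT, frames=[1,2,6]
Step 3: ref 1 → HIT, frames=[1,2,6]
Step 4: ref 7 → FAULT (evict 2), frames=[1,7,6]
Step 5: ref 4 → FAULT (evict 7), frames=[1,4,6]
Step 6: ref 1 → HIT, frames=[1,4,6]
Step 7: ref 3 → FAULT (evict 1), frames=[3,4,6]
Step 8: ref 3 → HIT, frames=[3,4,6]
Step 9: ref 3 → HIT, frames=[3,4,6]
Step 10: ref 6 → HIT, frames=[3,4,6]
Step 11: ref 5 → FAULT (evict 3), frames=[5,4,6]
Step 12: ref 6 → HIT, frames=[5,4,6]
Total faults: 7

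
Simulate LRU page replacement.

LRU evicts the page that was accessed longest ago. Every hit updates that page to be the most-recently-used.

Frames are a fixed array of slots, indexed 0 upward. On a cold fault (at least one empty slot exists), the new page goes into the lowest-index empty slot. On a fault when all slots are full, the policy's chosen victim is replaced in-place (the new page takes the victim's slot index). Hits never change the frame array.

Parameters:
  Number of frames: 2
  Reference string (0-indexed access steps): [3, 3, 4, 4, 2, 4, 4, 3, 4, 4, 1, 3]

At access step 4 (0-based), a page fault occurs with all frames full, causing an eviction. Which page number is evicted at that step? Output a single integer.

Step 0: ref 3 -> FAULT, frames=[3,-]
Step 1: ref 3 -> HIT, frames=[3,-]
Step 2: ref 4 -> FAULT, frames=[3,4]
Step 3: ref 4 -> HIT, frames=[3,4]
Step 4: ref 2 -> FAULT, evict 3, frames=[2,4]
At step 4: evicted page 3

Answer: 3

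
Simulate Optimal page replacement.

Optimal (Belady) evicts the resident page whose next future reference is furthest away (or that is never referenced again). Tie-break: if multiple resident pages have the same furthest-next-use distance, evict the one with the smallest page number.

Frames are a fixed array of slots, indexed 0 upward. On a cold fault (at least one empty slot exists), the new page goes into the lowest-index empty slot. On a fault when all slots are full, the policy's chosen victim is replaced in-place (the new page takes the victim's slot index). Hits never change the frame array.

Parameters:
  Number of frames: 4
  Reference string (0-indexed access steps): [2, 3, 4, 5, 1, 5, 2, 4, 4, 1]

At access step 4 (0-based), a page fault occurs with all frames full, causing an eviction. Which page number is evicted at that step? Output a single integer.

Answer: 3

Derivation:
Step 0: ref 2 -> FAULT, frames=[2,-,-,-]
Step 1: ref 3 -> FAULT, frames=[2,3,-,-]
Step 2: ref 4 -> FAULT, frames=[2,3,4,-]
Step 3: ref 5 -> FAULT, frames=[2,3,4,5]
Step 4: ref 1 -> FAULT, evict 3, frames=[2,1,4,5]
At step 4: evicted page 3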